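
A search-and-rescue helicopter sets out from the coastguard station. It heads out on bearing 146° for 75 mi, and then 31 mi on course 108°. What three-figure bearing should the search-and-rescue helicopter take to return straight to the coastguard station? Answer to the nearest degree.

315°

Leg 1 (146°, 75 mi): east 75 sin 146° = 41.94, north 75 cos 146° = -62.18
Leg 2 (108°, 31 mi): east 31 sin 108° = 29.48, north 31 cos 108° = -9.58
Net displacement: 71.42 east, -71.76 north. Direction back to start is (-71.42, 71.76): bearing = atan2(-71.42, 71.76) mod 360° = 315.13° ≈ 315°.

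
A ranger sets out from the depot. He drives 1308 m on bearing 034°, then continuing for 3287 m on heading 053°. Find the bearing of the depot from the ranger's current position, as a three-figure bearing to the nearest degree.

228°

Leg 1 (034°, 1308 m): east 1308 sin 34° = 731.42, north 1308 cos 34° = 1084.38
Leg 2 (053°, 3287 m): east 3287 sin 53° = 2625.11, north 3287 cos 53° = 1978.17
Net displacement: 3356.54 east, 3062.55 north. Direction back to start is (-3356.54, -3062.55): bearing = atan2(-3356.54, -3062.55) mod 360° = 227.62° ≈ 228°.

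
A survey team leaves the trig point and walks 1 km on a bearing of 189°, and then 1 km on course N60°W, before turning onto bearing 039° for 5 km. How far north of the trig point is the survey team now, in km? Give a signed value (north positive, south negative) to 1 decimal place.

Leg 1 (189°, 1 km): east 1 sin 189° = -0.16, north 1 cos 189° = -0.99
Leg 2 (N60°W, 1 km): east 1 sin 300° = -0.87, north 1 cos 300° = 0.50
Leg 3 (039°, 5 km): east 5 sin 39° = 3.15, north 5 cos 39° = 3.89
Net north component: 3.40 km.

3.4 km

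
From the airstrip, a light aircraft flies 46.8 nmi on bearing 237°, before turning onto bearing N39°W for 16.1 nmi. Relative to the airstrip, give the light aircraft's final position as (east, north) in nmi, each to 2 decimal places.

Leg 1 (237°, 46.8 nmi): east 46.8 sin 237° = -39.25, north 46.8 cos 237° = -25.49
Leg 2 (N39°W, 16.1 nmi): east 16.1 sin 321° = -10.13, north 16.1 cos 321° = 12.51
Summing: -49.38 nmi east, -12.98 nmi north → (-49.38, -12.98).

(-49.38, -12.98)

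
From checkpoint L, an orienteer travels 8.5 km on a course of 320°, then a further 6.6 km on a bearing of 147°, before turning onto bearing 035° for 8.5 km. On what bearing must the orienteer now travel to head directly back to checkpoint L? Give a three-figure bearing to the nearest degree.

201°

Leg 1 (320°, 8.5 km): east 8.5 sin 320° = -5.46, north 8.5 cos 320° = 6.51
Leg 2 (147°, 6.6 km): east 6.6 sin 147° = 3.59, north 6.6 cos 147° = -5.54
Leg 3 (035°, 8.5 km): east 8.5 sin 35° = 4.88, north 8.5 cos 35° = 6.96
Net displacement: 3.01 east, 7.94 north. Direction back to start is (-3.01, -7.94): bearing = atan2(-3.01, -7.94) mod 360° = 200.74° ≈ 201°.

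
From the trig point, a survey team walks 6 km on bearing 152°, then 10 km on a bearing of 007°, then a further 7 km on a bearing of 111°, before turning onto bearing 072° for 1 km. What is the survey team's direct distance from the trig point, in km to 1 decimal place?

Leg 1 (152°, 6 km): east 6 sin 152° = 2.82, north 6 cos 152° = -5.30
Leg 2 (007°, 10 km): east 10 sin 7° = 1.22, north 10 cos 7° = 9.93
Leg 3 (111°, 7 km): east 7 sin 111° = 6.54, north 7 cos 111° = -2.51
Leg 4 (072°, 1 km): east 1 sin 72° = 0.95, north 1 cos 72° = 0.31
Net: 11.52 east, 2.43 north. Distance = √((11.52)² + (2.43)²) = 11.775 km.

11.8 km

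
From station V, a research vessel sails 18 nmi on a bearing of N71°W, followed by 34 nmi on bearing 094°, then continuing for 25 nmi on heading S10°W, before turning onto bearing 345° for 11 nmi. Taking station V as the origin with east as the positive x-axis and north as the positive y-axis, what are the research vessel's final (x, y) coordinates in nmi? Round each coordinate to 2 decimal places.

Leg 1 (N71°W, 18 nmi): east 18 sin 289° = -17.02, north 18 cos 289° = 5.86
Leg 2 (094°, 34 nmi): east 34 sin 94° = 33.92, north 34 cos 94° = -2.37
Leg 3 (S10°W, 25 nmi): east 25 sin 190° = -4.34, north 25 cos 190° = -24.62
Leg 4 (345°, 11 nmi): east 11 sin 345° = -2.85, north 11 cos 345° = 10.63
Summing: 9.71 nmi east, -10.51 nmi north → (9.71, -10.51).

(9.71, -10.51)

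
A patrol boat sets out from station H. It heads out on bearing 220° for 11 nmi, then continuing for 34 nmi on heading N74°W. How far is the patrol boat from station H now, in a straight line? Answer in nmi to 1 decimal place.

39.8 nmi

Leg 1 (220°, 11 nmi): east 11 sin 220° = -7.07, north 11 cos 220° = -8.43
Leg 2 (N74°W, 34 nmi): east 34 sin 286° = -32.68, north 34 cos 286° = 9.37
Net: -39.75 east, 0.95 north. Distance = √((-39.75)² + (0.95)²) = 39.765 nmi.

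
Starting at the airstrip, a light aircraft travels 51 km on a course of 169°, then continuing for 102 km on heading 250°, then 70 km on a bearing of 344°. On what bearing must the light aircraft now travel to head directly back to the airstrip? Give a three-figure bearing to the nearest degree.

080°

Leg 1 (169°, 51 km): east 51 sin 169° = 9.73, north 51 cos 169° = -50.06
Leg 2 (250°, 102 km): east 102 sin 250° = -95.85, north 102 cos 250° = -34.89
Leg 3 (344°, 70 km): east 70 sin 344° = -19.29, north 70 cos 344° = 67.29
Net displacement: -105.41 east, -17.66 north. Direction back to start is (105.41, 17.66): bearing = atan2(105.41, 17.66) mod 360° = 80.49° ≈ 080°.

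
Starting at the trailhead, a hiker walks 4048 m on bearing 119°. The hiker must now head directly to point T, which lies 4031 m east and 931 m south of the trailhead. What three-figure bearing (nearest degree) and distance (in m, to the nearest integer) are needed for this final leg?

025°, 1142 m

Leg 1 (119°, 4048 m): east 4048 sin 119° = 3540.46, north 4048 cos 119° = -1962.51
Current position: (3540.46, -1962.51). Target: (4031, -931). Remaining: Δeast = 490.54, Δnorth = 1031.51.
Bearing = atan2(490.54, 1031.51) mod 360° = 25.43°; distance = √((490.54)² + (1031.51)²) = 1142.209 m.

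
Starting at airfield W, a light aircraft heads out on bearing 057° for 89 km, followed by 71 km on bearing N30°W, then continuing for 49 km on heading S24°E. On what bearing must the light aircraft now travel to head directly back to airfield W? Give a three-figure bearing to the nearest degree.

222°

Leg 1 (057°, 89 km): east 89 sin 57° = 74.64, north 89 cos 57° = 48.47
Leg 2 (N30°W, 71 km): east 71 sin 330° = -35.50, north 71 cos 330° = 61.49
Leg 3 (S24°E, 49 km): east 49 sin 156° = 19.93, north 49 cos 156° = -44.76
Net displacement: 59.07 east, 65.20 north. Direction back to start is (-59.07, -65.20): bearing = atan2(-59.07, -65.20) mod 360° = 222.18° ≈ 222°.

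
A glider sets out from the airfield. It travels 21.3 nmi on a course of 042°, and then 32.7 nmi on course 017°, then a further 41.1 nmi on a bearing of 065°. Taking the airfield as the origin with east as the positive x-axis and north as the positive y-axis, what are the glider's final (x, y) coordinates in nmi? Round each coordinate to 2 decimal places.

(61.06, 64.47)

Leg 1 (042°, 21.3 nmi): east 21.3 sin 42° = 14.25, north 21.3 cos 42° = 15.83
Leg 2 (017°, 32.7 nmi): east 32.7 sin 17° = 9.56, north 32.7 cos 17° = 31.27
Leg 3 (065°, 41.1 nmi): east 41.1 sin 65° = 37.25, north 41.1 cos 65° = 17.37
Summing: 61.06 nmi east, 64.47 nmi north → (61.06, 64.47).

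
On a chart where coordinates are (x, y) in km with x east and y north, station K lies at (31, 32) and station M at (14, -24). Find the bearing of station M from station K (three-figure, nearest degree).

197°

Δeast = 14 − 31 = -17.00; Δnorth = -24 − 32 = -56.00.
Bearing = atan2(Δeast, Δnorth) mod 360° = 196.89° ≈ 197°.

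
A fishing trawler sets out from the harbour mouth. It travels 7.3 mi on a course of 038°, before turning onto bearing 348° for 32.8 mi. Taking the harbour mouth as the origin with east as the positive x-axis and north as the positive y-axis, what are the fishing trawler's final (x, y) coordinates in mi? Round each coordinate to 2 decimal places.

Leg 1 (038°, 7.3 mi): east 7.3 sin 38° = 4.49, north 7.3 cos 38° = 5.75
Leg 2 (348°, 32.8 mi): east 32.8 sin 348° = -6.82, north 32.8 cos 348° = 32.08
Summing: -2.33 mi east, 37.84 mi north → (-2.33, 37.84).

(-2.33, 37.84)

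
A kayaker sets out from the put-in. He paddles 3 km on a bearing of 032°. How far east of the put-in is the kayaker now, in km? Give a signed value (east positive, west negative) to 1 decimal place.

Leg 1 (032°, 3 km): east 3 sin 32° = 1.59, north 3 cos 32° = 2.54
Net east component: 1.59 km.

1.6 km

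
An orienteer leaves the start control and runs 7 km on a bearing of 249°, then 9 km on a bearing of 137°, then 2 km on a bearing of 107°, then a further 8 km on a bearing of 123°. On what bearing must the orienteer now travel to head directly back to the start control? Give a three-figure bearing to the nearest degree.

Leg 1 (249°, 7 km): east 7 sin 249° = -6.54, north 7 cos 249° = -2.51
Leg 2 (137°, 9 km): east 9 sin 137° = 6.14, north 9 cos 137° = -6.58
Leg 3 (107°, 2 km): east 2 sin 107° = 1.91, north 2 cos 107° = -0.58
Leg 4 (123°, 8 km): east 8 sin 123° = 6.71, north 8 cos 123° = -4.36
Net displacement: 8.22 east, -14.03 north. Direction back to start is (-8.22, 14.03): bearing = atan2(-8.22, 14.03) mod 360° = 329.62° ≈ 330°.

330°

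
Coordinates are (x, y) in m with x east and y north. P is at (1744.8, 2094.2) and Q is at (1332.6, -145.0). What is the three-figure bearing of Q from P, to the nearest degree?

190°

Δeast = 1332.6 − 1744.8 = -412.20; Δnorth = -145.0 − 2094.2 = -2239.20.
Bearing = atan2(Δeast, Δnorth) mod 360° = 190.43° ≈ 190°.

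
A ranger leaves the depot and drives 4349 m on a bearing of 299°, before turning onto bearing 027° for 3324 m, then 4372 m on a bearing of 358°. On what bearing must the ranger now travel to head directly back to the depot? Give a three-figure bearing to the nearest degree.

165°

Leg 1 (299°, 4349 m): east 4349 sin 299° = -3803.72, north 4349 cos 299° = 2108.44
Leg 2 (027°, 3324 m): east 3324 sin 27° = 1509.06, north 3324 cos 27° = 2961.71
Leg 3 (358°, 4372 m): east 4372 sin 358° = -152.58, north 4372 cos 358° = 4369.34
Net displacement: -2447.24 east, 9439.48 north. Direction back to start is (2447.24, -9439.48): bearing = atan2(2447.24, -9439.48) mod 360° = 165.47° ≈ 165°.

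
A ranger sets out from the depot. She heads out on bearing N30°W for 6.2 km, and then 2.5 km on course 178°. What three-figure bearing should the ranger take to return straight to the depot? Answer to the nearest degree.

Leg 1 (N30°W, 6.2 km): east 6.2 sin 330° = -3.10, north 6.2 cos 330° = 5.37
Leg 2 (178°, 2.5 km): east 2.5 sin 178° = 0.09, north 2.5 cos 178° = -2.50
Net displacement: -3.01 east, 2.87 north. Direction back to start is (3.01, -2.87): bearing = atan2(3.01, -2.87) mod 360° = 133.62° ≈ 134°.

134°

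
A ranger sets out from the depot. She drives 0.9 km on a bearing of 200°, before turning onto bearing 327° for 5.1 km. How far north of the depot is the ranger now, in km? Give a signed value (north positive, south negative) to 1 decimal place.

Leg 1 (200°, 0.9 km): east 0.9 sin 200° = -0.31, north 0.9 cos 200° = -0.85
Leg 2 (327°, 5.1 km): east 5.1 sin 327° = -2.78, north 5.1 cos 327° = 4.28
Net north component: 3.43 km.

3.4 km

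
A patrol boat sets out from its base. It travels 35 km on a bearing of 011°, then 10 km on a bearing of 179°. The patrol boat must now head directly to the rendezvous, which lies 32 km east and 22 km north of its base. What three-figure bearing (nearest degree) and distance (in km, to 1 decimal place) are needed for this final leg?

095°, 25.3 km

Leg 1 (011°, 35 km): east 35 sin 11° = 6.68, north 35 cos 11° = 34.36
Leg 2 (179°, 10 km): east 10 sin 179° = 0.17, north 10 cos 179° = -10.00
Current position: (6.85, 24.36). Target: (32, 22). Remaining: Δeast = 25.15, Δnorth = -2.36.
Bearing = atan2(25.15, -2.36) mod 360° = 95.36°; distance = √((25.15)² + (-2.36)²) = 25.258 km.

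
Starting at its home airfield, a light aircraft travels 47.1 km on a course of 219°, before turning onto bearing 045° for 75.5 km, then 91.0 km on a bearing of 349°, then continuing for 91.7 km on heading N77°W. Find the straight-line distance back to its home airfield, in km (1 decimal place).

Leg 1 (219°, 47.1 km): east 47.1 sin 219° = -29.64, north 47.1 cos 219° = -36.60
Leg 2 (045°, 75.5 km): east 75.5 sin 45° = 53.39, north 75.5 cos 45° = 53.39
Leg 3 (349°, 91.0 km): east 91.0 sin 349° = -17.36, north 91.0 cos 349° = 89.33
Leg 4 (N77°W, 91.7 km): east 91.7 sin 283° = -89.35, north 91.7 cos 283° = 20.63
Net: -82.97 east, 126.74 north. Distance = √((-82.97)² + (126.74)²) = 151.481 km.

151.5 km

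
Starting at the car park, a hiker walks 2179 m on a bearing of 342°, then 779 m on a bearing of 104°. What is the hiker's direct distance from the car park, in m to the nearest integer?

Leg 1 (342°, 2179 m): east 2179 sin 342° = -673.35, north 2179 cos 342° = 2072.35
Leg 2 (104°, 779 m): east 779 sin 104° = 755.86, north 779 cos 104° = -188.46
Net: 82.51 east, 1883.89 north. Distance = √((82.51)² + (1883.89)²) = 1885.701 m.

1886 m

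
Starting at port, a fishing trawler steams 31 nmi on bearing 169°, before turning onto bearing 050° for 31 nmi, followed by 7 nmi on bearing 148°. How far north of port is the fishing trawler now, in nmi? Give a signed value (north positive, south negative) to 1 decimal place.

-16.4 nmi

Leg 1 (169°, 31 nmi): east 31 sin 169° = 5.92, north 31 cos 169° = -30.43
Leg 2 (050°, 31 nmi): east 31 sin 50° = 23.75, north 31 cos 50° = 19.93
Leg 3 (148°, 7 nmi): east 7 sin 148° = 3.71, north 7 cos 148° = -5.94
Net north component: -16.44 nmi.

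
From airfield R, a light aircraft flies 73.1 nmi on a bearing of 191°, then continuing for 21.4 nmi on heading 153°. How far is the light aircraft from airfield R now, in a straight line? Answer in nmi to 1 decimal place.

Leg 1 (191°, 73.1 nmi): east 73.1 sin 191° = -13.95, north 73.1 cos 191° = -71.76
Leg 2 (153°, 21.4 nmi): east 21.4 sin 153° = 9.72, north 21.4 cos 153° = -19.07
Net: -4.23 east, -90.82 north. Distance = √((-4.23)² + (-90.82)²) = 90.923 nmi.

90.9 nmi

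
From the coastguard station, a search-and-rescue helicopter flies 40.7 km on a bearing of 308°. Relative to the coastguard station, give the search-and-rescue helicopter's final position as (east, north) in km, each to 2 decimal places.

Leg 1 (308°, 40.7 km): east 40.7 sin 308° = -32.07, north 40.7 cos 308° = 25.06
Summing: -32.07 km east, 25.06 km north → (-32.07, 25.06).

(-32.07, 25.06)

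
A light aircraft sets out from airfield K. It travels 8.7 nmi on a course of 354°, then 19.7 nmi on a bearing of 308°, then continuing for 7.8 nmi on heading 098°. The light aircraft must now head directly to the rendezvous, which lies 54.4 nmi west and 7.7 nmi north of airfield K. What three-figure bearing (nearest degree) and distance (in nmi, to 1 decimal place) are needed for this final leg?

255°, 47.2 nmi

Leg 1 (354°, 8.7 nmi): east 8.7 sin 354° = -0.91, north 8.7 cos 354° = 8.65
Leg 2 (308°, 19.7 nmi): east 19.7 sin 308° = -15.52, north 19.7 cos 308° = 12.13
Leg 3 (098°, 7.8 nmi): east 7.8 sin 98° = 7.72, north 7.8 cos 98° = -1.09
Current position: (-8.71, 19.70). Target: (-54.4, 7.7). Remaining: Δeast = -45.69, Δnorth = -12.00.
Bearing = atan2(-45.69, -12.00) mod 360° = 255.29°; distance = √((-45.69)² + (-12.00)²) = 47.239 nmi.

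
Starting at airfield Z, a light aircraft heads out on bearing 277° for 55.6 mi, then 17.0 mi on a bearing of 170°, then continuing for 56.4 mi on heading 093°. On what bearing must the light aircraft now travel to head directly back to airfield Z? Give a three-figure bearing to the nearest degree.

342°

Leg 1 (277°, 55.6 mi): east 55.6 sin 277° = -55.19, north 55.6 cos 277° = 6.78
Leg 2 (170°, 17.0 mi): east 17.0 sin 170° = 2.95, north 17.0 cos 170° = -16.74
Leg 3 (093°, 56.4 mi): east 56.4 sin 93° = 56.32, north 56.4 cos 93° = -2.95
Net displacement: 4.09 east, -12.92 north. Direction back to start is (-4.09, 12.92): bearing = atan2(-4.09, 12.92) mod 360° = 342.43° ≈ 342°.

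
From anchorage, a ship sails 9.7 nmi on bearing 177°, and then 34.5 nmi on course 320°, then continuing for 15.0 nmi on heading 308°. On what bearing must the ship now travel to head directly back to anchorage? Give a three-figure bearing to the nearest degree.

128°

Leg 1 (177°, 9.7 nmi): east 9.7 sin 177° = 0.51, north 9.7 cos 177° = -9.69
Leg 2 (320°, 34.5 nmi): east 34.5 sin 320° = -22.18, north 34.5 cos 320° = 26.43
Leg 3 (308°, 15.0 nmi): east 15.0 sin 308° = -11.82, north 15.0 cos 308° = 9.23
Net displacement: -33.49 east, 25.98 north. Direction back to start is (33.49, -25.98): bearing = atan2(33.49, -25.98) mod 360° = 127.80° ≈ 128°.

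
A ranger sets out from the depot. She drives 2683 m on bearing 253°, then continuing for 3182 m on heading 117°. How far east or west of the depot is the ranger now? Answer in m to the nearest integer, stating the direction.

269 m east

Leg 1 (253°, 2683 m): east 2683 sin 253° = -2565.77, north 2683 cos 253° = -784.43
Leg 2 (117°, 3182 m): east 3182 sin 117° = 2835.18, north 3182 cos 117° = -1444.60
Net east component: 269.42 m.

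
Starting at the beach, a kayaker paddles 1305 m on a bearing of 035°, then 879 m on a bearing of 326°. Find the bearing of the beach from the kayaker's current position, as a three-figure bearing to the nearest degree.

Leg 1 (035°, 1305 m): east 1305 sin 35° = 748.52, north 1305 cos 35° = 1068.99
Leg 2 (326°, 879 m): east 879 sin 326° = -491.53, north 879 cos 326° = 728.72
Net displacement: 256.99 east, 1797.72 north. Direction back to start is (-256.99, -1797.72): bearing = atan2(-256.99, -1797.72) mod 360° = 188.14° ≈ 188°.

188°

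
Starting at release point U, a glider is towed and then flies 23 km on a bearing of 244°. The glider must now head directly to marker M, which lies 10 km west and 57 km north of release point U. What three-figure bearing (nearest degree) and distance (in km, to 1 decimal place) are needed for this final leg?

009°, 67.9 km

Leg 1 (244°, 23 km): east 23 sin 244° = -20.67, north 23 cos 244° = -10.08
Current position: (-20.67, -10.08). Target: (-10, 57). Remaining: Δeast = 10.67, Δnorth = 67.08.
Bearing = atan2(10.67, 67.08) mod 360° = 9.04°; distance = √((10.67)² + (67.08)²) = 67.926 km.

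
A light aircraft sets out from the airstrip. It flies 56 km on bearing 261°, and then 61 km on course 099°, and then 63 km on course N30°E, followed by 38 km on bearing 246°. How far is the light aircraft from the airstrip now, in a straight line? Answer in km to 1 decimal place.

20.9 km

Leg 1 (261°, 56 km): east 56 sin 261° = -55.31, north 56 cos 261° = -8.76
Leg 2 (099°, 61 km): east 61 sin 99° = 60.25, north 61 cos 99° = -9.54
Leg 3 (N30°E, 63 km): east 63 sin 30° = 31.50, north 63 cos 30° = 54.56
Leg 4 (246°, 38 km): east 38 sin 246° = -34.71, north 38 cos 246° = -15.46
Net: 1.72 east, 20.80 north. Distance = √((1.72)² + (20.80)²) = 20.872 km.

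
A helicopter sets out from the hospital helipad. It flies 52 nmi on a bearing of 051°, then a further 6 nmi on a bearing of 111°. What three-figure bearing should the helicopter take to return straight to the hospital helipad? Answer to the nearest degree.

236°

Leg 1 (051°, 52 nmi): east 52 sin 51° = 40.41, north 52 cos 51° = 32.72
Leg 2 (111°, 6 nmi): east 6 sin 111° = 5.60, north 6 cos 111° = -2.15
Net displacement: 46.01 east, 30.57 north. Direction back to start is (-46.01, -30.57): bearing = atan2(-46.01, -30.57) mod 360° = 236.40° ≈ 236°.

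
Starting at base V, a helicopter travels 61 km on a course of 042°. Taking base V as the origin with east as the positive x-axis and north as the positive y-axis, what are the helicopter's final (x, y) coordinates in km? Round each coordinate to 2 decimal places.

(40.82, 45.33)

Leg 1 (042°, 61 km): east 61 sin 42° = 40.82, north 61 cos 42° = 45.33
Summing: 40.82 km east, 45.33 km north → (40.82, 45.33).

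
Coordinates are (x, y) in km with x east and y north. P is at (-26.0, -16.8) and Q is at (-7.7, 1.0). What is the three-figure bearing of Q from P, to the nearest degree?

Δeast = -7.7 − -26.0 = 18.30; Δnorth = 1.0 − -16.8 = 17.80.
Bearing = atan2(Δeast, Δnorth) mod 360° = 45.79° ≈ 046°.

046°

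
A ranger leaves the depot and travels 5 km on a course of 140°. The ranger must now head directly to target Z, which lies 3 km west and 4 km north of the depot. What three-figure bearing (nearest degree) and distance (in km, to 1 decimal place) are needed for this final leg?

Leg 1 (140°, 5 km): east 5 sin 140° = 3.21, north 5 cos 140° = -3.83
Current position: (3.21, -3.83). Target: (-3, 4). Remaining: Δeast = -6.21, Δnorth = 7.83.
Bearing = atan2(-6.21, 7.83) mod 360° = 321.57°; distance = √((-6.21)² + (7.83)²) = 9.996 km.

322°, 10.0 km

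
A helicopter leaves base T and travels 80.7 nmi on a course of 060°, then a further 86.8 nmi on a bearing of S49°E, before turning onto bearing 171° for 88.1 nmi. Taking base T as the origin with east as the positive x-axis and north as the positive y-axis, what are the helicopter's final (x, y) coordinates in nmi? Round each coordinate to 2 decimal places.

(149.18, -103.61)

Leg 1 (060°, 80.7 nmi): east 80.7 sin 60° = 69.89, north 80.7 cos 60° = 40.35
Leg 2 (S49°E, 86.8 nmi): east 86.8 sin 131° = 65.51, north 86.8 cos 131° = -56.95
Leg 3 (171°, 88.1 nmi): east 88.1 sin 171° = 13.78, north 88.1 cos 171° = -87.02
Summing: 149.18 nmi east, -103.61 nmi north → (149.18, -103.61).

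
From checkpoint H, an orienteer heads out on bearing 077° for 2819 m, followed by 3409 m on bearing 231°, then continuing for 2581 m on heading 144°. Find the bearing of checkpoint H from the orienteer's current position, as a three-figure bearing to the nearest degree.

Leg 1 (077°, 2819 m): east 2819 sin 77° = 2746.75, north 2819 cos 77° = 634.14
Leg 2 (231°, 3409 m): east 3409 sin 231° = -2649.29, north 3409 cos 231° = -2145.35
Leg 3 (144°, 2581 m): east 2581 sin 144° = 1517.07, north 2581 cos 144° = -2088.07
Net displacement: 1614.53 east, -3599.29 north. Direction back to start is (-1614.53, 3599.29): bearing = atan2(-1614.53, 3599.29) mod 360° = 335.84° ≈ 336°.

336°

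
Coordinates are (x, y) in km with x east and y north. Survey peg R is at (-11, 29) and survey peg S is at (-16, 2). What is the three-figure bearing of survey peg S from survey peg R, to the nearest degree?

Δeast = -16 − -11 = -5.00; Δnorth = 2 − 29 = -27.00.
Bearing = atan2(Δeast, Δnorth) mod 360° = 190.49° ≈ 190°.

190°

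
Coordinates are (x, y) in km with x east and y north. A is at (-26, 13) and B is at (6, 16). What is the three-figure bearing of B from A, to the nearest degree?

Δeast = 6 − -26 = 32.00; Δnorth = 16 − 13 = 3.00.
Bearing = atan2(Δeast, Δnorth) mod 360° = 84.64° ≈ 085°.

085°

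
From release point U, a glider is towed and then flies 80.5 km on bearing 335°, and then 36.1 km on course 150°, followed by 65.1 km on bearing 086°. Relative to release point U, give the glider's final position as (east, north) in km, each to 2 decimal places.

Leg 1 (335°, 80.5 km): east 80.5 sin 335° = -34.02, north 80.5 cos 335° = 72.96
Leg 2 (150°, 36.1 km): east 36.1 sin 150° = 18.05, north 36.1 cos 150° = -31.26
Leg 3 (086°, 65.1 km): east 65.1 sin 86° = 64.94, north 65.1 cos 86° = 4.54
Summing: 48.97 km east, 46.24 km north → (48.97, 46.24).

(48.97, 46.24)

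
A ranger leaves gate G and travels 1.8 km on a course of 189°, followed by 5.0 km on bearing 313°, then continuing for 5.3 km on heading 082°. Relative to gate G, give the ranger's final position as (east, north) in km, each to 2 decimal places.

Leg 1 (189°, 1.8 km): east 1.8 sin 189° = -0.28, north 1.8 cos 189° = -1.78
Leg 2 (313°, 5.0 km): east 5.0 sin 313° = -3.66, north 5.0 cos 313° = 3.41
Leg 3 (082°, 5.3 km): east 5.3 sin 82° = 5.25, north 5.3 cos 82° = 0.74
Summing: 1.31 km east, 2.37 km north → (1.31, 2.37).

(1.31, 2.37)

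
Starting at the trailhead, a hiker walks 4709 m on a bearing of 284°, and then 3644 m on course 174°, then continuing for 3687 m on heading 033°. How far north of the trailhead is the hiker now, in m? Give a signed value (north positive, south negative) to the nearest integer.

Leg 1 (284°, 4709 m): east 4709 sin 284° = -4569.12, north 4709 cos 284° = 1139.21
Leg 2 (174°, 3644 m): east 3644 sin 174° = 380.90, north 3644 cos 174° = -3624.04
Leg 3 (033°, 3687 m): east 3687 sin 33° = 2008.08, north 3687 cos 33° = 3092.18
Net north component: 607.35 m.

607 m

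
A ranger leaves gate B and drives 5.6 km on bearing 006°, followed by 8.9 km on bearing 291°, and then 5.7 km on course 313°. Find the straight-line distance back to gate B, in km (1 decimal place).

Leg 1 (006°, 5.6 km): east 5.6 sin 6° = 0.59, north 5.6 cos 6° = 5.57
Leg 2 (291°, 8.9 km): east 8.9 sin 291° = -8.31, north 8.9 cos 291° = 3.19
Leg 3 (313°, 5.7 km): east 5.7 sin 313° = -4.17, north 5.7 cos 313° = 3.89
Net: -11.89 east, 12.65 north. Distance = √((-11.89)² + (12.65)²) = 17.359 km.

17.4 km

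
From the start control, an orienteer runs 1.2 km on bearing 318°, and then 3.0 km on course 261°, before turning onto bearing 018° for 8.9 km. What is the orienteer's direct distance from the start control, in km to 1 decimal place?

8.9 km

Leg 1 (318°, 1.2 km): east 1.2 sin 318° = -0.80, north 1.2 cos 318° = 0.89
Leg 2 (261°, 3.0 km): east 3.0 sin 261° = -2.96, north 3.0 cos 261° = -0.47
Leg 3 (018°, 8.9 km): east 8.9 sin 18° = 2.75, north 8.9 cos 18° = 8.46
Net: -1.02 east, 8.89 north. Distance = √((-1.02)² + (8.89)²) = 8.945 km.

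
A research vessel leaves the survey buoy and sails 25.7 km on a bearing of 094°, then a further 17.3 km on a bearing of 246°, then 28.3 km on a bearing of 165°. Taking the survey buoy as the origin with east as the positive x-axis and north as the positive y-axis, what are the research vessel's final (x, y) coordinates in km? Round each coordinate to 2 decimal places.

Leg 1 (094°, 25.7 km): east 25.7 sin 94° = 25.64, north 25.7 cos 94° = -1.79
Leg 2 (246°, 17.3 km): east 17.3 sin 246° = -15.80, north 17.3 cos 246° = -7.04
Leg 3 (165°, 28.3 km): east 28.3 sin 165° = 7.32, north 28.3 cos 165° = -27.34
Summing: 17.16 km east, -36.16 km north → (17.16, -36.16).

(17.16, -36.16)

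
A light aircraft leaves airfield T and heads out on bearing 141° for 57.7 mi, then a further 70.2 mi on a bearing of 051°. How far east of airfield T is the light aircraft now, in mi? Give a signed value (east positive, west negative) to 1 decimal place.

Leg 1 (141°, 57.7 mi): east 57.7 sin 141° = 36.31, north 57.7 cos 141° = -44.84
Leg 2 (051°, 70.2 mi): east 70.2 sin 51° = 54.56, north 70.2 cos 51° = 44.18
Net east component: 90.87 mi.

90.9 mi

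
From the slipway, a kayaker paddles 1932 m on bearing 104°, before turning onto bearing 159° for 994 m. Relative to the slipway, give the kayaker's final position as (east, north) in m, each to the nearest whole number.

Leg 1 (104°, 1932 m): east 1932 sin 104° = 1874.61, north 1932 cos 104° = -467.39
Leg 2 (159°, 994 m): east 994 sin 159° = 356.22, north 994 cos 159° = -927.98
Summing: 2230.83 m east, -1395.37 m north → (2231, -1395).

(2231, -1395)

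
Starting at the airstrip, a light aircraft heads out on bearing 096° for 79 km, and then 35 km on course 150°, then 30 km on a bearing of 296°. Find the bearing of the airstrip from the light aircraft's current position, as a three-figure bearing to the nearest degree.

Leg 1 (096°, 79 km): east 79 sin 96° = 78.57, north 79 cos 96° = -8.26
Leg 2 (150°, 35 km): east 35 sin 150° = 17.50, north 35 cos 150° = -30.31
Leg 3 (296°, 30 km): east 30 sin 296° = -26.96, north 30 cos 296° = 13.15
Net displacement: 69.10 east, -25.42 north. Direction back to start is (-69.10, 25.42): bearing = atan2(-69.10, 25.42) mod 360° = 290.19° ≈ 290°.

290°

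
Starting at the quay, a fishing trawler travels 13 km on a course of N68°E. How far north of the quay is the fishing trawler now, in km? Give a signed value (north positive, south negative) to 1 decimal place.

Leg 1 (N68°E, 13 km): east 13 sin 68° = 12.05, north 13 cos 68° = 4.87
Net north component: 4.87 km.

4.9 km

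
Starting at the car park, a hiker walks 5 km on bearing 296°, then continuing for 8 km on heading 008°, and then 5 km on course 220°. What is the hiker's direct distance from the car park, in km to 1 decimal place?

Leg 1 (296°, 5 km): east 5 sin 296° = -4.49, north 5 cos 296° = 2.19
Leg 2 (008°, 8 km): east 8 sin 8° = 1.11, north 8 cos 8° = 7.92
Leg 3 (220°, 5 km): east 5 sin 220° = -3.21, north 5 cos 220° = -3.83
Net: -6.59 east, 6.28 north. Distance = √((-6.59)² + (6.28)²) = 9.109 km.

9.1 km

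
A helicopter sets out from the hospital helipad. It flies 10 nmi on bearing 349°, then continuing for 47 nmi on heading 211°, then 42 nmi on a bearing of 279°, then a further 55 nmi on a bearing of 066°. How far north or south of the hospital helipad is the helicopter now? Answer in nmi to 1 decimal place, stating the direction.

Leg 1 (349°, 10 nmi): east 10 sin 349° = -1.91, north 10 cos 349° = 9.82
Leg 2 (211°, 47 nmi): east 47 sin 211° = -24.21, north 47 cos 211° = -40.29
Leg 3 (279°, 42 nmi): east 42 sin 279° = -41.48, north 42 cos 279° = 6.57
Leg 4 (066°, 55 nmi): east 55 sin 66° = 50.25, north 55 cos 66° = 22.37
Net north component: -1.53 nmi.

1.5 nmi south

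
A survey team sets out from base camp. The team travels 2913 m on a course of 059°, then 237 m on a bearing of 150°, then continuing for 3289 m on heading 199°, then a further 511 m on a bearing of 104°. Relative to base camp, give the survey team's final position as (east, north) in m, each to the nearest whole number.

(2040, -1938)

Leg 1 (059°, 2913 m): east 2913 sin 59° = 2496.93, north 2913 cos 59° = 1500.31
Leg 2 (150°, 237 m): east 237 sin 150° = 118.50, north 237 cos 150° = -205.25
Leg 3 (199°, 3289 m): east 3289 sin 199° = -1070.79, north 3289 cos 199° = -3109.81
Leg 4 (104°, 511 m): east 511 sin 104° = 495.82, north 511 cos 104° = -123.62
Summing: 2040.46 m east, -1938.37 m north → (2040, -1938).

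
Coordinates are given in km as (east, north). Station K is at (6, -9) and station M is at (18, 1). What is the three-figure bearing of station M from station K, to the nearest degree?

Δeast = 18 − 6 = 12.00; Δnorth = 1 − -9 = 10.00.
Bearing = atan2(Δeast, Δnorth) mod 360° = 50.19° ≈ 050°.

050°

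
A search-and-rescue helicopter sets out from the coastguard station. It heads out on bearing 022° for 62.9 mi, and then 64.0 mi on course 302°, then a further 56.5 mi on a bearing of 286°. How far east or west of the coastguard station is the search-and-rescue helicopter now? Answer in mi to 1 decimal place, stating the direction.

85.0 mi west

Leg 1 (022°, 62.9 mi): east 62.9 sin 22° = 23.56, north 62.9 cos 22° = 58.32
Leg 2 (302°, 64.0 mi): east 64.0 sin 302° = -54.28, north 64.0 cos 302° = 33.91
Leg 3 (286°, 56.5 mi): east 56.5 sin 286° = -54.31, north 56.5 cos 286° = 15.57
Net east component: -85.02 mi.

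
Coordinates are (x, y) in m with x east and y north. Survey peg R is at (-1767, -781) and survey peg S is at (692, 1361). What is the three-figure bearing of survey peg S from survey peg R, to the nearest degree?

Δeast = 692 − -1767 = 2459.00; Δnorth = 1361 − -781 = 2142.00.
Bearing = atan2(Δeast, Δnorth) mod 360° = 48.94° ≈ 049°.

049°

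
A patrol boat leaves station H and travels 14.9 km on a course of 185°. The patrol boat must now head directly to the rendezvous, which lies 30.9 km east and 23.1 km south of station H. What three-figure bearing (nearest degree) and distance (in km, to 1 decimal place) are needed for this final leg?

Leg 1 (185°, 14.9 km): east 14.9 sin 185° = -1.30, north 14.9 cos 185° = -14.84
Current position: (-1.30, -14.84). Target: (30.9, -23.1). Remaining: Δeast = 32.20, Δnorth = -8.26.
Bearing = atan2(32.20, -8.26) mod 360° = 104.38°; distance = √((32.20)² + (-8.26)²) = 33.240 km.

104°, 33.2 km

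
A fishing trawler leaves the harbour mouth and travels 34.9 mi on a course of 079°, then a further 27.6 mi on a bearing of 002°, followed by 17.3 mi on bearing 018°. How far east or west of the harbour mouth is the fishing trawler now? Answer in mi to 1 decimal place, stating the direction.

Leg 1 (079°, 34.9 mi): east 34.9 sin 79° = 34.26, north 34.9 cos 79° = 6.66
Leg 2 (002°, 27.6 mi): east 27.6 sin 2° = 0.96, north 27.6 cos 2° = 27.58
Leg 3 (018°, 17.3 mi): east 17.3 sin 18° = 5.35, north 17.3 cos 18° = 16.45
Net east component: 40.57 mi.

40.6 mi east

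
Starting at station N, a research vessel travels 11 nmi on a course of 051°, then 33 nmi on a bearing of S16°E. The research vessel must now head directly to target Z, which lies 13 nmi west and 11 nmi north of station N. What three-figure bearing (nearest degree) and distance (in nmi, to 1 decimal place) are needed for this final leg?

319°, 47.1 nmi

Leg 1 (051°, 11 nmi): east 11 sin 51° = 8.55, north 11 cos 51° = 6.92
Leg 2 (S16°E, 33 nmi): east 33 sin 164° = 9.10, north 33 cos 164° = -31.72
Current position: (17.64, -24.80). Target: (-13, 11). Remaining: Δeast = -30.64, Δnorth = 35.80.
Bearing = atan2(-30.64, 35.80) mod 360° = 319.44°; distance = √((-30.64)² + (35.80)²) = 47.124 nmi.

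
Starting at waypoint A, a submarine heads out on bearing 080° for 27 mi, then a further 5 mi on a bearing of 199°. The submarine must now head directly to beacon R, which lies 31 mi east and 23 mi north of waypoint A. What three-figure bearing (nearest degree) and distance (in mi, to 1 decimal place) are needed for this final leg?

Leg 1 (080°, 27 mi): east 27 sin 80° = 26.59, north 27 cos 80° = 4.69
Leg 2 (199°, 5 mi): east 5 sin 199° = -1.63, north 5 cos 199° = -4.73
Current position: (24.96, -0.04). Target: (31, 23). Remaining: Δeast = 6.04, Δnorth = 23.04.
Bearing = atan2(6.04, 23.04) mod 360° = 14.69°; distance = √((6.04)² + (23.04)²) = 23.817 mi.

015°, 23.8 mi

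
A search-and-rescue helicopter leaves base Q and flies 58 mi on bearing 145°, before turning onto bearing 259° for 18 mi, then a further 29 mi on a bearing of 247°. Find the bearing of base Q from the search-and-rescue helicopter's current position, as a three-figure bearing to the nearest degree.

Leg 1 (145°, 58 mi): east 58 sin 145° = 33.27, north 58 cos 145° = -47.51
Leg 2 (259°, 18 mi): east 18 sin 259° = -17.67, north 18 cos 259° = -3.43
Leg 3 (247°, 29 mi): east 29 sin 247° = -26.69, north 29 cos 247° = -11.33
Net displacement: -11.10 east, -62.28 north. Direction back to start is (11.10, 62.28): bearing = atan2(11.10, 62.28) mod 360° = 10.10° ≈ 010°.

010°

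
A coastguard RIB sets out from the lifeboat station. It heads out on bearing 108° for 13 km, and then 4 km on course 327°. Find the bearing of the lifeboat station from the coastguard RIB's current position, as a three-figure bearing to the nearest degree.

274°

Leg 1 (108°, 13 km): east 13 sin 108° = 12.36, north 13 cos 108° = -4.02
Leg 2 (327°, 4 km): east 4 sin 327° = -2.18, north 4 cos 327° = 3.35
Net displacement: 10.19 east, -0.66 north. Direction back to start is (-10.19, 0.66): bearing = atan2(-10.19, 0.66) mod 360° = 273.72° ≈ 274°.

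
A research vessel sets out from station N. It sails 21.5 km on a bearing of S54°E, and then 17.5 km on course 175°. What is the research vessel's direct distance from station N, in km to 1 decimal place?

Leg 1 (S54°E, 21.5 km): east 21.5 sin 126° = 17.39, north 21.5 cos 126° = -12.64
Leg 2 (175°, 17.5 km): east 17.5 sin 175° = 1.53, north 17.5 cos 175° = -17.43
Net: 18.92 east, -30.07 north. Distance = √((18.92)² + (-30.07)²) = 35.527 km.

35.5 km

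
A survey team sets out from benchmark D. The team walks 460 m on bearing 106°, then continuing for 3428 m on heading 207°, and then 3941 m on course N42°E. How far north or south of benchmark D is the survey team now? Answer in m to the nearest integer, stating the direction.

Leg 1 (106°, 460 m): east 460 sin 106° = 442.18, north 460 cos 106° = -126.79
Leg 2 (207°, 3428 m): east 3428 sin 207° = -1556.28, north 3428 cos 207° = -3054.37
Leg 3 (N42°E, 3941 m): east 3941 sin 42° = 2637.04, north 3941 cos 42° = 2928.73
Net north component: -252.43 m.

252 m south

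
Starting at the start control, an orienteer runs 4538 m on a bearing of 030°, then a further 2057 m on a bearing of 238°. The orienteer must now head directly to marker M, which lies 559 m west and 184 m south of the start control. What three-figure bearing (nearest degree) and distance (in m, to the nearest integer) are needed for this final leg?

200°, 3212 m

Leg 1 (030°, 4538 m): east 4538 sin 30° = 2269.00, north 4538 cos 30° = 3930.02
Leg 2 (238°, 2057 m): east 2057 sin 238° = -1744.43, north 2057 cos 238° = -1090.04
Current position: (524.57, 2839.98). Target: (-559, -184). Remaining: Δeast = -1083.57, Δnorth = -3023.98.
Bearing = atan2(-1083.57, -3023.98) mod 360° = 199.71°; distance = √((-1083.57)² + (-3023.98)²) = 3212.252 m.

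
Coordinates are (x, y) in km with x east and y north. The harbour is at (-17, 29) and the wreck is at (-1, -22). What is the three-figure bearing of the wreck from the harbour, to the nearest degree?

Δeast = -1 − -17 = 16.00; Δnorth = -22 − 29 = -51.00.
Bearing = atan2(Δeast, Δnorth) mod 360° = 162.58° ≈ 163°.

163°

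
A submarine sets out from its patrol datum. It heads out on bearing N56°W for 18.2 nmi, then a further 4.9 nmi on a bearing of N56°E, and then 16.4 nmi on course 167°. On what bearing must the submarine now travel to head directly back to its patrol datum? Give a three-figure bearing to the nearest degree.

Leg 1 (N56°W, 18.2 nmi): east 18.2 sin 304° = -15.09, north 18.2 cos 304° = 10.18
Leg 2 (N56°E, 4.9 nmi): east 4.9 sin 56° = 4.06, north 4.9 cos 56° = 2.74
Leg 3 (167°, 16.4 nmi): east 16.4 sin 167° = 3.69, north 16.4 cos 167° = -15.98
Net displacement: -7.34 east, -3.06 north. Direction back to start is (7.34, 3.06): bearing = atan2(7.34, 3.06) mod 360° = 67.35° ≈ 067°.

067°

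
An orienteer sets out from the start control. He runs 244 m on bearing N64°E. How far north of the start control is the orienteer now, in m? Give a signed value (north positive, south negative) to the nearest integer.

Leg 1 (N64°E, 244 m): east 244 sin 64° = 219.31, north 244 cos 64° = 106.96
Net north component: 106.96 m.

107 m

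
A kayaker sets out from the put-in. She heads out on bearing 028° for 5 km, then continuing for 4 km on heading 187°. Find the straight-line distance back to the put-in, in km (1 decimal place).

1.9 km

Leg 1 (028°, 5 km): east 5 sin 28° = 2.35, north 5 cos 28° = 4.41
Leg 2 (187°, 4 km): east 4 sin 187° = -0.49, north 4 cos 187° = -3.97
Net: 1.86 east, 0.44 north. Distance = √((1.86)² + (0.44)²) = 1.912 km.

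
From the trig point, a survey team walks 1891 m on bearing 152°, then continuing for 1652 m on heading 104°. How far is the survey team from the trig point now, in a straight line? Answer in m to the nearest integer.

3238 m

Leg 1 (152°, 1891 m): east 1891 sin 152° = 887.77, north 1891 cos 152° = -1669.65
Leg 2 (104°, 1652 m): east 1652 sin 104° = 1602.93, north 1652 cos 104° = -399.65
Net: 2490.70 east, -2069.31 north. Distance = √((2490.70)² + (-2069.31)²) = 3238.151 m.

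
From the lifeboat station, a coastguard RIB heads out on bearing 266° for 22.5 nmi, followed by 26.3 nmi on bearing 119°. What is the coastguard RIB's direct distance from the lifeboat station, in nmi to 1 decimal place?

14.3 nmi

Leg 1 (266°, 22.5 nmi): east 22.5 sin 266° = -22.45, north 22.5 cos 266° = -1.57
Leg 2 (119°, 26.3 nmi): east 26.3 sin 119° = 23.00, north 26.3 cos 119° = -12.75
Net: 0.56 east, -14.32 north. Distance = √((0.56)² + (-14.32)²) = 14.331 nmi.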